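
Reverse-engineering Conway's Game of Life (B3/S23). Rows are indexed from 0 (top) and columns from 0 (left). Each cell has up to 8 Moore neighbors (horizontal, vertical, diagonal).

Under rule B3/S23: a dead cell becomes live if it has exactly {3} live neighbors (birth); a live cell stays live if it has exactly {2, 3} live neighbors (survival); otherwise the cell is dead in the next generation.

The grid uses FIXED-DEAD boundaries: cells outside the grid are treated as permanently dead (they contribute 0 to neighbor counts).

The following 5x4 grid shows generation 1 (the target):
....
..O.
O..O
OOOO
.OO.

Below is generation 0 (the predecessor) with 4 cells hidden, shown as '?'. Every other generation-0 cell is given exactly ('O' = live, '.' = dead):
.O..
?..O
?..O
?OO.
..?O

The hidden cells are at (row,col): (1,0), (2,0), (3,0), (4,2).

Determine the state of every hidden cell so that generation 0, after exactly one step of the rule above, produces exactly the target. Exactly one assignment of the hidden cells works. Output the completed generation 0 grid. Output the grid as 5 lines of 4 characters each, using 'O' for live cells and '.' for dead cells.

Hidden generation-0 cells (in order): (1,0), (2,0), (3,0), (4,2).
A hidden cell only influences target cells in its own 3x3 neighborhood. Try each of the 2^4 = 16 assignments, step the completed generation 0 forward once under B3/S23, and compare with the target:
  (1,0)=. (2,0)=. (3,0)=. (4,2)=. -> step gives (2,0)='.' but target has 'O' -> reject
  (1,0)=. (2,0)=. (3,0)=. (4,2)=O -> step gives (2,0)='.' but target has 'O' -> reject
  (1,0)=. (2,0)=. (3,0)=O (4,2)=. -> step gives (2,0)='.' but target has 'O' -> reject
  (1,0)=. (2,0)=. (3,0)=O (4,2)=O -> step gives (2,0)='.' but target has 'O' -> reject
  (1,0)=. (2,0)=O (3,0)=. (4,2)=. -> step gives (2,0)='.' but target has 'O' -> reject
  (1,0)=. (2,0)=O (3,0)=. (4,2)=O -> step gives (2,0)='.' but target has 'O' -> reject
  (1,0)=. (2,0)=O (3,0)=O (4,2)=. -> step reproduces the target at every cell -> ACCEPT
  (1,0)=. (2,0)=O (3,0)=O (4,2)=O -> step gives (3,1)='.' but target has 'O' -> reject
  (1,0)=O (2,0)=. (3,0)=. (4,2)=. -> step gives (2,0)='.' but target has 'O' -> reject
  (1,0)=O (2,0)=. (3,0)=. (4,2)=O -> step gives (2,0)='.' but target has 'O' -> reject
  (1,0)=O (2,0)=. (3,0)=O (4,2)=. -> step gives (3,0)='.' but target has 'O' -> reject
  (1,0)=O (2,0)=. (3,0)=O (4,2)=O -> step gives (3,0)='.' but target has 'O' -> reject
  (1,0)=O (2,0)=O (3,0)=. (4,2)=. -> step gives (1,0)='O' but target has '.' -> reject
  (1,0)=O (2,0)=O (3,0)=. (4,2)=O -> step gives (1,0)='O' but target has '.' -> reject
  (1,0)=O (2,0)=O (3,0)=O (4,2)=. -> step gives (1,0)='O' but target has '.' -> reject
  (1,0)=O (2,0)=O (3,0)=O (4,2)=O -> step gives (1,0)='O' but target has '.' -> reject
Unique solution: (1,0)=dead, (2,0)=live, (3,0)=live, (4,2)=dead.
Check: live-neighbor counts of every cell in the completed generation 0:
1021
2231
2442
2333
2331
Applying B3/S23 to generation 0 with these counts gives:
....
..O.
O..O
OOOO
.OO.
which matches the target exactly.

Answer: .O..
...O
O..O
OOO.
...O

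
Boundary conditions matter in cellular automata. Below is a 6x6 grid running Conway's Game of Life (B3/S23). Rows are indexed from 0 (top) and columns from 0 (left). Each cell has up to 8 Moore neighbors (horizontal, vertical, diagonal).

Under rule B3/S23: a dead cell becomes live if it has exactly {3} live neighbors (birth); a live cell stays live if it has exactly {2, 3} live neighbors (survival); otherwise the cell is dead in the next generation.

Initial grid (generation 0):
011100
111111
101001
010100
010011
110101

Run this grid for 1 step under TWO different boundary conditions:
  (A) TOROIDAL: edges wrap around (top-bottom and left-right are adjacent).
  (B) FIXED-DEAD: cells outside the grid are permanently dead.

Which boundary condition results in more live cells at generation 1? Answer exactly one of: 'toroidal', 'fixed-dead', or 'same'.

Answer: fixed-dead

Derivation:
Under TOROIDAL boundary, generation 1:
000000
000000
000000
010100
010101
000101
Population = 7

Under FIXED-DEAD boundary, generation 1:
100000
100001
100001
110101
010101
111001
Population = 16

Comparison: toroidal=7, fixed-dead=16 -> fixed-dead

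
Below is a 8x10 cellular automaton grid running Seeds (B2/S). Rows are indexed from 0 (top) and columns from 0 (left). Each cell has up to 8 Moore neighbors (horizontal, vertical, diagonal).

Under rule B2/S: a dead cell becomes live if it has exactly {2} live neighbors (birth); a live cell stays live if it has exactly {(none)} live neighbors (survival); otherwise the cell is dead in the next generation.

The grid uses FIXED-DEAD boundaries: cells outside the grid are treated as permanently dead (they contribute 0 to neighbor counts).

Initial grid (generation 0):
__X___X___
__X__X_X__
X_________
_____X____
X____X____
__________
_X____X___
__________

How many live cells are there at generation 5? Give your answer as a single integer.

Answer: 12

Derivation:
Simulating step by step:
Generation 0 (given above): 11 live cells
Generation 1: 18 live cells
_X_X_X_X__
___X______
_X__XX____
XX__X_X___
____X_X___
XX___XX___
__________
__________
Generation 2: 14 live cells
______X___
XX________
______X___
__X____X__
__XX______
____X__X__
XX___XX___
__________
Generation 3: 22 live cells
XX________
_____XXX__
X_X____X__
_X____X___
_X__X_XXX_
X_________
____X__X__
XX___XX___
Generation 4: 12 live cells
_____X_X__
__X_____X_
________X_
___X______
__X_______
_X_XX_____
__________
____X__X__
Generation 5: 12 live cells
______X_X_
______X__X
__XX___X_X
__X_______
_X________
__________
__X__X____
__________
Population at generation 5: 12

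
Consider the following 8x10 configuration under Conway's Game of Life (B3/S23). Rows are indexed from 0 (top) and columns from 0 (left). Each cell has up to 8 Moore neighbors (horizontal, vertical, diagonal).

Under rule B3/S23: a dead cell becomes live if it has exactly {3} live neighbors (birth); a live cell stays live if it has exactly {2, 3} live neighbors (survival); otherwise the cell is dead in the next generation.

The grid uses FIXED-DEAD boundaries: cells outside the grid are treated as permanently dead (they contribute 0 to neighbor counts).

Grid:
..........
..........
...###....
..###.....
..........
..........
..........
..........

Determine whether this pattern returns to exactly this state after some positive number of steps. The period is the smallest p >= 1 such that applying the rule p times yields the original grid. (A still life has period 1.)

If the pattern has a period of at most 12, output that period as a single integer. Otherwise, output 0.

Simulating and comparing each generation to the original:
Gen 0 (original, given above): 6 live cells
Gen 1: 6 live cells, differs from original
Gen 2: 6 live cells, MATCHES original -> period = 2

Answer: 2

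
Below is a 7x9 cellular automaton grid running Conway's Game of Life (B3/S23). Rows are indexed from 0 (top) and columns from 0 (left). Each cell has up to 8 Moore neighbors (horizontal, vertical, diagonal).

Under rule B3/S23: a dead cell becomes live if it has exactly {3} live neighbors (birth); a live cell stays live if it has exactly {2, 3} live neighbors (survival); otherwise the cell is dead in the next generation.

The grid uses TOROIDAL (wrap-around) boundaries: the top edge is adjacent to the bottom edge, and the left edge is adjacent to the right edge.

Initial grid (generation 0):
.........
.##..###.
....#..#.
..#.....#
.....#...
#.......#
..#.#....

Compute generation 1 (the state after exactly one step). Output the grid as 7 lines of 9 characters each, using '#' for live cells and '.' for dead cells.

Simulating step by step:
Generation 0 (given above): 14 live cells
Generation 1: 16 live cells
(generation 1 grid is the final answer)

Answer: .###.##..
.....###.
.###.#.##
.........
#.......#
.........
.........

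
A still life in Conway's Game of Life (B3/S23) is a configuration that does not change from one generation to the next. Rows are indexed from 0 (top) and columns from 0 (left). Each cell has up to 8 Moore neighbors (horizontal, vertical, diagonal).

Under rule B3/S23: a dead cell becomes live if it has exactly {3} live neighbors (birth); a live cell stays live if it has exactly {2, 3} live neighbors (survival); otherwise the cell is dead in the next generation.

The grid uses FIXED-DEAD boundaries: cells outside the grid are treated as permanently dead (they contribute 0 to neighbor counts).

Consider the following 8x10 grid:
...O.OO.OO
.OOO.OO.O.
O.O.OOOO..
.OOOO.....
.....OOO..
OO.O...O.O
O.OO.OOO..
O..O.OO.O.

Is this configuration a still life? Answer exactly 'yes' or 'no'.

Answer: no

Derivation:
Compute generation 1 and compare to generation 0 (given above):
Generation 1:
...O.OO.OO
.O......OO
O......O..
.OO.......
O....OOOO.
OO.O......
O..O.O....
.OOO.O....
Cell (1,2) differs: gen0=1 vs gen1=0 -> NOT a still life.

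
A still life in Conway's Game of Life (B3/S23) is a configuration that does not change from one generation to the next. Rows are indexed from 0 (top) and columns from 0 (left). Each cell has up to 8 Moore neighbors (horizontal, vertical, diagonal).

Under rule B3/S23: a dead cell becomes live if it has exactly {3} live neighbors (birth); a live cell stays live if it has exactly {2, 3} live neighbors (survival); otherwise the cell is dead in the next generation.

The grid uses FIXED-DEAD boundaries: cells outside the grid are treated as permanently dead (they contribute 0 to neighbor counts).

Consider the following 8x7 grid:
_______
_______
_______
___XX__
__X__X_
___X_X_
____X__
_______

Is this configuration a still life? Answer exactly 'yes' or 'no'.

Compute generation 1 and compare to generation 0 (given above):
Generation 1:
_______
_______
_______
___XX__
__X__X_
___X_X_
____X__
_______
The grids are IDENTICAL -> still life.

Answer: yes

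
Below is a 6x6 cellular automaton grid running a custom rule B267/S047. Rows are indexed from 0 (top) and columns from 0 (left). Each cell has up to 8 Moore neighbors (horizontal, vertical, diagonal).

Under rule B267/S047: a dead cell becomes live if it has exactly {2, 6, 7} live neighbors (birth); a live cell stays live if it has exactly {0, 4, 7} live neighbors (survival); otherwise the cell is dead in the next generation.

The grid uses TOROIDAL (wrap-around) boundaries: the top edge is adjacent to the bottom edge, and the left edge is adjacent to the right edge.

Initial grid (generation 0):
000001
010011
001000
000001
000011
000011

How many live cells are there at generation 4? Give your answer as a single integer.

Answer: 13

Derivation:
Simulating step by step:
Generation 0 (given above): 10 live cells
Generation 1: 14 live cells
000101
001100
010100
100100
000111
000111
Generation 2: 13 live cells
100110
111000
100000
010000
000101
000111
Generation 3: 10 live cells
000110
010010
000001
001011
000000
000101
Generation 4: 13 live cells
100010
111000
011000
101100
101000
001000
Population at generation 4: 13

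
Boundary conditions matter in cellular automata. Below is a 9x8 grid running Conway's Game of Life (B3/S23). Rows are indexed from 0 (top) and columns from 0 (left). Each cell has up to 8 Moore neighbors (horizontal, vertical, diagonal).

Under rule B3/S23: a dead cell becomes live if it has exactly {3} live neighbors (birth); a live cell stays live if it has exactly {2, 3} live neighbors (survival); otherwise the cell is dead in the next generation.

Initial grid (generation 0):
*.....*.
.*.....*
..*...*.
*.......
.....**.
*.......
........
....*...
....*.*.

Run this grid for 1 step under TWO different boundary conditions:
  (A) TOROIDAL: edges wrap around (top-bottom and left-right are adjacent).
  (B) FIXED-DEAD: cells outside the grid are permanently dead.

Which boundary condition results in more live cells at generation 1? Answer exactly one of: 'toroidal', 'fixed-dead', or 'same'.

Under TOROIDAL boundary, generation 1:
*....**.
**....**
**.....*
.....***
.......*
........
........
.....*..
.......*
Population = 16

Under FIXED-DEAD boundary, generation 1:
........
.*....**
.*......
.....**.
........
........
........
.....*..
.....*..
Population = 8

Comparison: toroidal=16, fixed-dead=8 -> toroidal

Answer: toroidal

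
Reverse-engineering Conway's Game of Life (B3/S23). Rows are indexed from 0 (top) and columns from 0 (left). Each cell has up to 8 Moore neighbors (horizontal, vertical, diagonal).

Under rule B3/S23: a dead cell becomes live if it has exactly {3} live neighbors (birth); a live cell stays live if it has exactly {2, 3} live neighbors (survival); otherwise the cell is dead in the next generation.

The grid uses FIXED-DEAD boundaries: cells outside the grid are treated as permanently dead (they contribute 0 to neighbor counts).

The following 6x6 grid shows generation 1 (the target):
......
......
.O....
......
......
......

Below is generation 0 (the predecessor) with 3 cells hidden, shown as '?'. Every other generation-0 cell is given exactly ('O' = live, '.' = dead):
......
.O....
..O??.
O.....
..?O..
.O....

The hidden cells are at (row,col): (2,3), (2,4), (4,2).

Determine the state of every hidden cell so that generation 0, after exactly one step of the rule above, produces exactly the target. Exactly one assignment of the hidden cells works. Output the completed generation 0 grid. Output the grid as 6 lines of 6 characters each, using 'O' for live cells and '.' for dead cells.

Hidden generation-0 cells (in order): (2,3), (2,4), (4,2).
A hidden cell only influences target cells in its own 3x3 neighborhood. Try each of the 2^3 = 8 assignments, step the completed generation 0 forward once under B3/S23, and compare with the target:
  (2,3)=. (2,4)=. (4,2)=. -> step reproduces the target at every cell -> ACCEPT
  (2,3)=. (2,4)=. (4,2)=O -> step gives (3,1)='O' but target has '.' -> reject
  (2,3)=. (2,4)=O (4,2)=. -> step gives (3,3)='O' but target has '.' -> reject
  (2,3)=. (2,4)=O (4,2)=O -> step gives (3,1)='O' but target has '.' -> reject
  (2,3)=O (2,4)=. (4,2)=. -> step gives (1,2)='O' but target has '.' -> reject
  (2,3)=O (2,4)=. (4,2)=O -> step gives (1,2)='O' but target has '.' -> reject
  (2,3)=O (2,4)=O (4,2)=. -> step gives (1,2)='O' but target has '.' -> reject
  (2,3)=O (2,4)=O (4,2)=O -> step gives (1,2)='O' but target has '.' -> reject
Unique solution: (2,3)=dead, (2,4)=dead, (4,2)=dead.
Check: live-neighbor counts of every cell in the completed generation 0:
111000
112100
231100
022210
222010
102110
Applying B3/S23 to generation 0 with these counts gives:
......
......
.O....
......
......
......
which matches the target exactly.

Answer: ......
.O....
..O...
O.....
...O..
.O....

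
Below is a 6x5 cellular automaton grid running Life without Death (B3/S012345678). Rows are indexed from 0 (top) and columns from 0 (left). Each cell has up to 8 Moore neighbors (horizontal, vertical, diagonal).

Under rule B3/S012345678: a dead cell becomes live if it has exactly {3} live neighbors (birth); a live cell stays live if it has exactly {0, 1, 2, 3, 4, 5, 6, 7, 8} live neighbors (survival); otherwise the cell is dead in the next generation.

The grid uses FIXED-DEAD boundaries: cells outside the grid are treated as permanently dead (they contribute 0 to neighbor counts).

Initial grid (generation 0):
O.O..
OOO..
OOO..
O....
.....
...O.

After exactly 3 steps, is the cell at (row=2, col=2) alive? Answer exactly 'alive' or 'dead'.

Simulating step by step:
Generation 0 (given above): 10 live cells
Generation 1: 11 live cells
O.O..
OOOO.
OOO..
O....
.....
...O.
Generation 2: 13 live cells
O.OO.
OOOO.
OOOO.
O....
.....
...O.
Generation 3: 15 live cells
O.OO.
OOOOO
OOOO.
O.O..
.....
...O.

Cell (2,2) at generation 3: 1 -> alive

Answer: alive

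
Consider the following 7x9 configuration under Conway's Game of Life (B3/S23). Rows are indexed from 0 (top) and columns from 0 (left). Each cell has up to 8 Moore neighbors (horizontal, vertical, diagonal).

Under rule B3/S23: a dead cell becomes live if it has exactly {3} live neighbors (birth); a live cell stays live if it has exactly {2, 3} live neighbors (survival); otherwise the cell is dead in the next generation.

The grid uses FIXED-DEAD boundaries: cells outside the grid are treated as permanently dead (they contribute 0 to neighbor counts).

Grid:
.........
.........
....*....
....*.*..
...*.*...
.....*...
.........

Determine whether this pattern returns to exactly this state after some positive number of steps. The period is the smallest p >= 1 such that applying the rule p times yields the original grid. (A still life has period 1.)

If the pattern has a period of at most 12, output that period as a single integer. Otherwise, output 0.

Answer: 2

Derivation:
Simulating and comparing each generation to the original:
Gen 0 (original, given above): 6 live cells
Gen 1: 6 live cells, differs from original
Gen 2: 6 live cells, MATCHES original -> period = 2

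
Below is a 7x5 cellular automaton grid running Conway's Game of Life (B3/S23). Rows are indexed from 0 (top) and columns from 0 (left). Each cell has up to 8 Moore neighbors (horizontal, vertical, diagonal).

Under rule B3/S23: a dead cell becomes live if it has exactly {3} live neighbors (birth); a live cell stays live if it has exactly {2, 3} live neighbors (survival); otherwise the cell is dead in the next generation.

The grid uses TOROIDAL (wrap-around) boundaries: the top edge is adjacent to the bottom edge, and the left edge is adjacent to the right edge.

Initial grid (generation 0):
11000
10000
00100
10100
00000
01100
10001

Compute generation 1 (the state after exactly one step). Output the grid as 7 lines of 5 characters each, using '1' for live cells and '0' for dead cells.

Simulating step by step:
Generation 0 (given above): 10 live cells
Generation 1: 8 live cells
(generation 1 grid is the final answer)

Answer: 01000
10000
00000
01000
00100
11000
00101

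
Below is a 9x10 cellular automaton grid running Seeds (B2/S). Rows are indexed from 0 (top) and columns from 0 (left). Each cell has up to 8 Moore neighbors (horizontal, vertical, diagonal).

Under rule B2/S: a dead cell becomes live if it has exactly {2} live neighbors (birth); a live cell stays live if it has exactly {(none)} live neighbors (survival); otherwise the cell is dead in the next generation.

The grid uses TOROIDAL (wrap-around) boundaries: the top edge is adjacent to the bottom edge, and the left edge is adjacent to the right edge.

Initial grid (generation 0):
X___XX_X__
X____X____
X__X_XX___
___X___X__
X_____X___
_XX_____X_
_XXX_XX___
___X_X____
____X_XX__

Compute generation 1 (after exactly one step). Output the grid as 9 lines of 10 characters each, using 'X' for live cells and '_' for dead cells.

Answer: _X_X____XX
___X___X__
_XX____X_X
XXX______X
___X____XX
____X____X
X______X__
_X________
________X_

Derivation:
Simulating step by step:
Generation 0 (given above): 27 live cells
Generation 1: 23 live cells
(generation 1 grid is the final answer)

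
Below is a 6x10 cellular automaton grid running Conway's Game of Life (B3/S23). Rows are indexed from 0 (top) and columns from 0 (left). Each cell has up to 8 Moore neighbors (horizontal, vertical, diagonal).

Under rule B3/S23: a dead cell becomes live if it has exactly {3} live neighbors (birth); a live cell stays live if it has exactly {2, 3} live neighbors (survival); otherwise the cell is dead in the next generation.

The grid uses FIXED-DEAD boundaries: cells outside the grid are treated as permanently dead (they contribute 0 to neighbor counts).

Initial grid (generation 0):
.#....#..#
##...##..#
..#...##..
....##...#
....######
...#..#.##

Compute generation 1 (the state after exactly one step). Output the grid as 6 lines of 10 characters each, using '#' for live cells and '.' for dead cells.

Answer: ##...##...
###..#..#.
.#..#..##.
...##....#
...#......
....#.#..#

Derivation:
Simulating step by step:
Generation 0 (given above): 24 live cells
Generation 1: 20 live cells
(generation 1 grid is the final answer)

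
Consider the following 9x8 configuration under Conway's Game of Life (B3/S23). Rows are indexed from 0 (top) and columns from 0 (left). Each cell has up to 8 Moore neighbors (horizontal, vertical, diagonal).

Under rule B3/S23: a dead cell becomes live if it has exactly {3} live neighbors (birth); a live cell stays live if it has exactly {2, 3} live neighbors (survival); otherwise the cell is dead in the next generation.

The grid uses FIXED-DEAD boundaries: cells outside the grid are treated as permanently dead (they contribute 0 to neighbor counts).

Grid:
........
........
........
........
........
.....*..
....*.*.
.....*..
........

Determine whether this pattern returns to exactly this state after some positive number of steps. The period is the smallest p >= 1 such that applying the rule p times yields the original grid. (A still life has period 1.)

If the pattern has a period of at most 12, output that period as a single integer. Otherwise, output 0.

Answer: 1

Derivation:
Simulating and comparing each generation to the original:
Gen 0 (original, given above): 4 live cells
Gen 1: 4 live cells, MATCHES original -> period = 1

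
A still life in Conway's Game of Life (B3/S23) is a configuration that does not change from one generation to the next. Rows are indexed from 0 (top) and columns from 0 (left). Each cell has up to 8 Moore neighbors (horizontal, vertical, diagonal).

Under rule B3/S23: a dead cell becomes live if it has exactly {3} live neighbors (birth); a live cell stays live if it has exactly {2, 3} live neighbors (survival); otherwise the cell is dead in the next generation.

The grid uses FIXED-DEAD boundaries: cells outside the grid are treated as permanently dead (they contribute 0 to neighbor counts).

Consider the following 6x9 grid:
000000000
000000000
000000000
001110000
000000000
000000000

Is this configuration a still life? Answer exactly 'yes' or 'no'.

Compute generation 1 and compare to generation 0 (given above):
Generation 1:
000000000
000000000
000100000
000100000
000100000
000000000
Cell (2,3) differs: gen0=0 vs gen1=1 -> NOT a still life.

Answer: no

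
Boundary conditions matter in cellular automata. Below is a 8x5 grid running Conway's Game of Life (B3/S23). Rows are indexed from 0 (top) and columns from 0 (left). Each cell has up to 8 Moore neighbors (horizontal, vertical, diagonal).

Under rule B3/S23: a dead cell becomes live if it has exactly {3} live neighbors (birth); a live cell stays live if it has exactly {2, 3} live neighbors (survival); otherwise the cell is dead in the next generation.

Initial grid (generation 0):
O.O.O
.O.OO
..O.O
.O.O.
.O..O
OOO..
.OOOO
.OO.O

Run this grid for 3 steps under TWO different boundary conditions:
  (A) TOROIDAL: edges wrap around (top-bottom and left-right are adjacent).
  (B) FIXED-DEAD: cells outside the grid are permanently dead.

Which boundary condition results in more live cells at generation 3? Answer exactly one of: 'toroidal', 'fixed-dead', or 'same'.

Under TOROIDAL boundary, generation 3:
.....
O...O
O...O
.O...
O.O..
O.O..
.....
.....
Population = 9

Under FIXED-DEAD boundary, generation 3:
OOOO.
....O
OOO.O
.O..O
..O..
.....
...OO
.....
Population = 14

Comparison: toroidal=9, fixed-dead=14 -> fixed-dead

Answer: fixed-dead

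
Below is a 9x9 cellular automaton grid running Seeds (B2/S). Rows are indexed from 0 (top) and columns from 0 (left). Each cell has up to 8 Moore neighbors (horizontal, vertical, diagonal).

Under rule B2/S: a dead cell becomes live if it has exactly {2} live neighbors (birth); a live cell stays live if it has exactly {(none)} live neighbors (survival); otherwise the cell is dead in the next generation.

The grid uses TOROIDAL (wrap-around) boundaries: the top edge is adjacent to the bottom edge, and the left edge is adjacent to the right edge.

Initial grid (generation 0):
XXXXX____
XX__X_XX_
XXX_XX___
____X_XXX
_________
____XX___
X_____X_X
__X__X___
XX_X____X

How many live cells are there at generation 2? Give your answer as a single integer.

Simulating step by step:
Generation 0 (given above): 30 live cells
Generation 1: 15 live cells
______X__
_________
_________
__X______
___X____X
X_____XXX
_X_X___X_
___XX_X__
_____X___
Generation 2: 11 live cells
_____X___
_________
_________
___X_____
_XX___X__
_X_XX____
_________
_______X_
___X___X_
Population at generation 2: 11

Answer: 11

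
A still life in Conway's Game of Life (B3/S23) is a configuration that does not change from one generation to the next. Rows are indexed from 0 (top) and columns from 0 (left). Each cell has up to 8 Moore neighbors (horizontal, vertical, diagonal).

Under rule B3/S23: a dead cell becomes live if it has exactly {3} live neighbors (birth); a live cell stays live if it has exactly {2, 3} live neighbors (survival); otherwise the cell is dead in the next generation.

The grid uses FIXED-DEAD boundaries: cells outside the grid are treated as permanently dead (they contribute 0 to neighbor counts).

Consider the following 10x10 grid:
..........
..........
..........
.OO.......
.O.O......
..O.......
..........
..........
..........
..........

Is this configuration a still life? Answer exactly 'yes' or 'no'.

Answer: yes

Derivation:
Compute generation 1 and compare to generation 0 (given above):
Generation 1:
..........
..........
..........
.OO.......
.O.O......
..O.......
..........
..........
..........
..........
The grids are IDENTICAL -> still life.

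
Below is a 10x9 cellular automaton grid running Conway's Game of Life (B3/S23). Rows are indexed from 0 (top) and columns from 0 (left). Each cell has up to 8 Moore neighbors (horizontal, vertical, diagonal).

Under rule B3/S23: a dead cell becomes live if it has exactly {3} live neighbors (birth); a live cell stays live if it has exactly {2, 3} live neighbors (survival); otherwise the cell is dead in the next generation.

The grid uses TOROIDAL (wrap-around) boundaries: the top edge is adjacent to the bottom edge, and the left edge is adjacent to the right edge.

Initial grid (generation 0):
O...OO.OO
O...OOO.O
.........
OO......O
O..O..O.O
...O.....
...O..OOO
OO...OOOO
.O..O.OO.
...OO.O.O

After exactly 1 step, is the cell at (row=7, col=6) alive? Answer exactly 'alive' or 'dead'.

Simulating step by step:
Generation 0 (given above): 36 live cells
Generation 1: 29 live cells
.........
O...O.O..
.O...O.O.
.O.....OO
.OO....OO
O.OOO.O..
..O.OO...
.OO.O....
.OOOO....
...O.....

Cell (7,6) at generation 1: 0 -> dead

Answer: dead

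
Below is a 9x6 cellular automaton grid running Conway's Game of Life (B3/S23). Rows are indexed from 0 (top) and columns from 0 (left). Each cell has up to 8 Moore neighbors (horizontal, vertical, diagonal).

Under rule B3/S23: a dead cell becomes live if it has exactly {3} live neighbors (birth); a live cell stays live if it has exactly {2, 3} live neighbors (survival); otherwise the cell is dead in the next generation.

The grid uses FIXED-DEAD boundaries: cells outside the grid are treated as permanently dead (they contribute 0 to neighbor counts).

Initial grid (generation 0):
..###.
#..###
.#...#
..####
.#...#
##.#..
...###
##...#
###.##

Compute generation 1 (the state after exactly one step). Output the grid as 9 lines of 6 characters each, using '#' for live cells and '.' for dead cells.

Answer: ..#..#
.#...#
.#....
.###.#
##...#
##.#.#
...#.#
#.....
#.#.##

Derivation:
Simulating step by step:
Generation 0 (given above): 29 live cells
Generation 1: 23 live cells
(generation 1 grid is the final answer)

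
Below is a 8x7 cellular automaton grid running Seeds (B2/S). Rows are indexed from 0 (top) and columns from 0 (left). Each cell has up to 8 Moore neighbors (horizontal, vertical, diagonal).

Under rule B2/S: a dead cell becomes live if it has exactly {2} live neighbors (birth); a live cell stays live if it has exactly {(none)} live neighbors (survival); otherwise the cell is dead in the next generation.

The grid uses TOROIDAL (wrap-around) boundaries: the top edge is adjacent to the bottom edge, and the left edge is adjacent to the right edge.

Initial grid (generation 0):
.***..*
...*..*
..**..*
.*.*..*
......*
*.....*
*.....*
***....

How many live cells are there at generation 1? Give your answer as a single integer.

Answer: 10

Derivation:
Simulating step by step:
Generation 0 (given above): 20 live cells
Generation 1: 10 live cells
....**.
.......
.*.....
....*..
.**....
.*.....
..*..*.
.....*.
Population at generation 1: 10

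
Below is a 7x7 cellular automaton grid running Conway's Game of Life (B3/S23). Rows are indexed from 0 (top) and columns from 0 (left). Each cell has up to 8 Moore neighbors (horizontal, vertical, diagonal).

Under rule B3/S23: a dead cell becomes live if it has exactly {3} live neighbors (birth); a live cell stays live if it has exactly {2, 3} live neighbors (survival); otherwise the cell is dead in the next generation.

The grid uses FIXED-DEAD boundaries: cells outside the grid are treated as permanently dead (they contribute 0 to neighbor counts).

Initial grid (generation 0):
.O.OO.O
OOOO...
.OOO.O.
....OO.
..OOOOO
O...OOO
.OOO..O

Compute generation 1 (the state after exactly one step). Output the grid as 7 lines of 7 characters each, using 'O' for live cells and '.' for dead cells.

Answer: OO.OO..
O....O.
O....O.
.O.....
.......
.......
.OOOO.O

Derivation:
Simulating step by step:
Generation 0 (given above): 27 live cells
Generation 1: 14 live cells
(generation 1 grid is the final answer)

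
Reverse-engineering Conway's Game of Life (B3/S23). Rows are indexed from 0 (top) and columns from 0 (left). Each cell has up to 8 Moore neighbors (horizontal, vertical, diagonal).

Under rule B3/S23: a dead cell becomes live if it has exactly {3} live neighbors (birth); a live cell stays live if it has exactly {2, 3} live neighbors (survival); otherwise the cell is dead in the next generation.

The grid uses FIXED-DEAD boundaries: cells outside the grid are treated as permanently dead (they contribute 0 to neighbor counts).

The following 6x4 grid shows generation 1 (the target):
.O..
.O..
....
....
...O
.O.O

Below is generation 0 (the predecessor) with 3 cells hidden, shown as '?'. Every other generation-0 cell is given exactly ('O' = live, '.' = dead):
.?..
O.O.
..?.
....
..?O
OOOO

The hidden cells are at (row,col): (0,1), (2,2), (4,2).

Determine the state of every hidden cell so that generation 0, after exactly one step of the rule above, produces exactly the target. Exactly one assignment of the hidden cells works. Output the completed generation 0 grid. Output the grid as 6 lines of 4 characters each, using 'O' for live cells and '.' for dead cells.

Hidden generation-0 cells (in order): (0,1), (2,2), (4,2).
A hidden cell only influences target cells in its own 3x3 neighborhood. Try each of the 2^3 = 8 assignments, step the completed generation 0 forward once under B3/S23, and compare with the target:
  (0,1)=. (2,2)=. (4,2)=. -> step gives (0,1)='.' but target has 'O' -> reject
  (0,1)=. (2,2)=. (4,2)=O -> step gives (0,1)='.' but target has 'O' -> reject
  (0,1)=. (2,2)=O (4,2)=. -> step gives (0,1)='.' but target has 'O' -> reject
  (0,1)=. (2,2)=O (4,2)=O -> step gives (0,1)='.' but target has 'O' -> reject
  (0,1)=O (2,2)=. (4,2)=. -> step gives (4,1)='O' but target has '.' -> reject
  (0,1)=O (2,2)=. (4,2)=O -> step reproduces the target at every cell -> ACCEPT
  (0,1)=O (2,2)=O (4,2)=. -> step gives (1,1)='.' but target has 'O' -> reject
  (0,1)=O (2,2)=O (4,2)=O -> step gives (1,1)='.' but target has 'O' -> reject
Unique solution: (0,1)=live, (2,2)=dead, (4,2)=live.
Check: live-neighbor counts of every cell in the completed generation 0:
2221
1311
1211
0122
2443
1343
Applying B3/S23 to generation 0 with these counts gives:
.O..
.O..
....
....
...O
.O.O
which matches the target exactly.

Answer: .O..
O.O.
....
....
..OO
OOOO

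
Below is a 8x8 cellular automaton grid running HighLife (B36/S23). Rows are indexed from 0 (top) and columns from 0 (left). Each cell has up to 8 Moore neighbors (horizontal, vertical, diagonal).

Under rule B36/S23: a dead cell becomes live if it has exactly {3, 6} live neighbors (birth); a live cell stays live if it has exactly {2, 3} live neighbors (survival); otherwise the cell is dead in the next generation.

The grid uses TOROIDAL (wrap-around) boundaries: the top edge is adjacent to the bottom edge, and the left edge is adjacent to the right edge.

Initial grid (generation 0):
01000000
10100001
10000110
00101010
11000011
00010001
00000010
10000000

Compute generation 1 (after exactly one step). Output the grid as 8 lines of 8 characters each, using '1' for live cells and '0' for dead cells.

Answer: 01000001
10000011
10010110
00000001
11110110
00000000
00000001
00000000

Derivation:
Simulating step by step:
Generation 0 (given above): 18 live cells
Generation 1: 17 live cells
(generation 1 grid is the final answer)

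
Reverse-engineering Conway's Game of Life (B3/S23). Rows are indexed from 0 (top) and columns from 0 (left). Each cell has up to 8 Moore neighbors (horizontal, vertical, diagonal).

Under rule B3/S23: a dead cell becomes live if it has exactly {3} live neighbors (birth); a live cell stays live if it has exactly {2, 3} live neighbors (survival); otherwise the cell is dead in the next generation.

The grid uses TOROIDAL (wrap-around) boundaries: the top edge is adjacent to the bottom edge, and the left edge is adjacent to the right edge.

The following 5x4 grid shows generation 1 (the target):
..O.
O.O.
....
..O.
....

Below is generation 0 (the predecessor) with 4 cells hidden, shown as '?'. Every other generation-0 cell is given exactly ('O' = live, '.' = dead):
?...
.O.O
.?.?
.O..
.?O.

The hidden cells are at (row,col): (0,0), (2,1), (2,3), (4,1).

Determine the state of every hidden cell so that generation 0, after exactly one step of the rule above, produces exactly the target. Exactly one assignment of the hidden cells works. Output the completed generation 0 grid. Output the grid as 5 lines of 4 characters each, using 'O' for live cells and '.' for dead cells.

Hidden generation-0 cells (in order): (0,0), (2,1), (2,3), (4,1).
A hidden cell only influences target cells in its own 3x3 neighborhood. Try each of the 2^4 = 16 assignments, step the completed generation 0 forward once under B3/S23, and compare with the target:
  (0,0)=. (2,1)=. (2,3)=. (4,1)=. -> step gives (1,0)='.' but target has 'O' -> reject
  (0,0)=. (2,1)=. (2,3)=. (4,1)=O -> step gives (0,0)='O' but target has '.' -> reject
  (0,0)=. (2,1)=. (2,3)=O (4,1)=. -> step reproduces the target at every cell -> ACCEPT
  (0,0)=. (2,1)=. (2,3)=O (4,1)=O -> step gives (0,0)='O' but target has '.' -> reject
  (0,0)=. (2,1)=O (2,3)=. (4,1)=. -> step gives (2,1)='O' but target has '.' -> reject
  (0,0)=. (2,1)=O (2,3)=. (4,1)=O -> step gives (0,0)='O' but target has '.' -> reject
  (0,0)=. (2,1)=O (2,3)=O (4,1)=. -> step gives (1,0)='.' but target has 'O' -> reject
  (0,0)=. (2,1)=O (2,3)=O (4,1)=O -> step gives (0,0)='O' but target has '.' -> reject
  (0,0)=O (2,1)=. (2,3)=. (4,1)=. -> step gives (0,0)='O' but target has '.' -> reject
  (0,0)=O (2,1)=. (2,3)=. (4,1)=O -> step gives (0,0)='O' but target has '.' -> reject
  (0,0)=O (2,1)=. (2,3)=O (4,1)=. -> step gives (0,0)='O' but target has '.' -> reject
  (0,0)=O (2,1)=. (2,3)=O (4,1)=O -> step gives (0,0)='O' but target has '.' -> reject
  (0,0)=O (2,1)=O (2,3)=. (4,1)=. -> step gives (0,0)='O' but target has '.' -> reject
  (0,0)=O (2,1)=O (2,3)=. (4,1)=O -> step gives (0,0)='O' but target has '.' -> reject
  (0,0)=O (2,1)=O (2,3)=O (4,1)=. -> step gives (0,0)='O' but target has '.' -> reject
  (0,0)=O (2,1)=O (2,3)=O (4,1)=O -> step gives (0,0)='O' but target has '.' -> reject
Unique solution: (0,0)=dead, (2,1)=dead, (2,3)=live, (4,1)=dead.
Check: live-neighbor counts of every cell in the completed generation 0:
2232
3031
4241
2132
1211
Applying B3/S23 to generation 0 with these counts gives:
..O.
O.O.
....
..O.
....
which matches the target exactly.

Answer: ....
.O.O
...O
.O..
..O.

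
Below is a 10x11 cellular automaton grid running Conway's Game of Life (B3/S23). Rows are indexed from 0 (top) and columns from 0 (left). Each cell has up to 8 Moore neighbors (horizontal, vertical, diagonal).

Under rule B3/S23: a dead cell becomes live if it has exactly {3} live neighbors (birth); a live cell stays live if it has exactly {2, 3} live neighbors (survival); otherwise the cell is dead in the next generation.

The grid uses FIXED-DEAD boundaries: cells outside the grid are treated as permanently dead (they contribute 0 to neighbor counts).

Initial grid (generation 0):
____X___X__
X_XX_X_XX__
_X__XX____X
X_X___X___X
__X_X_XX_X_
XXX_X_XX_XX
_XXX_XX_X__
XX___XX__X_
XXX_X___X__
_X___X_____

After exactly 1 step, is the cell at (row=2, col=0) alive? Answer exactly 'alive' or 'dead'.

Answer: alive

Derivation:
Simulating step by step:
Generation 0 (given above): 47 live cells
Generation 1: 42 live cells
___XX__XX__
_XXX_XXXXX_
X___XX_X_X_
__X_X_XX_XX
X_X______X_
X___X____XX
___X____X_X
______X_XX_
__X_X_X____
XXX________

Cell (2,0) at generation 1: 1 -> alive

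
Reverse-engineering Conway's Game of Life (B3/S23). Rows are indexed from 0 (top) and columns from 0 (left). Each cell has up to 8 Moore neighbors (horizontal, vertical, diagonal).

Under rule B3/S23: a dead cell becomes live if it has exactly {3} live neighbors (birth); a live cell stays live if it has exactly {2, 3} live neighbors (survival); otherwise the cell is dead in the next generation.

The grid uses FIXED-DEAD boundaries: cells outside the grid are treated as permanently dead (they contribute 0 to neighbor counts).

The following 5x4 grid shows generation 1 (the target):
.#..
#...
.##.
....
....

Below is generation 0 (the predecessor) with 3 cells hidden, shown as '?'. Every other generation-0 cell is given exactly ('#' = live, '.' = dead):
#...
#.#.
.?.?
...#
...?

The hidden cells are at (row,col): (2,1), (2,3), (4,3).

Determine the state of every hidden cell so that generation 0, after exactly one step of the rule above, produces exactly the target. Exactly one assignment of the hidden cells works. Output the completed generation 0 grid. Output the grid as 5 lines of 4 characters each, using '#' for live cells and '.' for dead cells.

Hidden generation-0 cells (in order): (2,1), (2,3), (4,3).
A hidden cell only influences target cells in its own 3x3 neighborhood. Try each of the 2^3 = 8 assignments, step the completed generation 0 forward once under B3/S23, and compare with the target:
  (2,1)=. (2,3)=. (4,3)=. -> step gives (1,0)='.' but target has '#' -> reject
  (2,1)=. (2,3)=. (4,3)=# -> step gives (1,0)='.' but target has '#' -> reject
  (2,1)=. (2,3)=# (4,3)=. -> step gives (1,0)='.' but target has '#' -> reject
  (2,1)=. (2,3)=# (4,3)=# -> step gives (1,0)='.' but target has '#' -> reject
  (2,1)=# (2,3)=. (4,3)=. -> step reproduces the target at every cell -> ACCEPT
  (2,1)=# (2,3)=. (4,3)=# -> step gives (3,2)='#' but target has '.' -> reject
  (2,1)=# (2,3)=# (4,3)=. -> step gives (1,2)='#' but target has '.' -> reject
  (2,1)=# (2,3)=# (4,3)=# -> step gives (1,2)='#' but target has '.' -> reject
Unique solution: (2,1)=live, (2,3)=dead, (4,3)=dead.
Check: live-neighbor counts of every cell in the completed generation 0:
1311
2411
2232
1120
0011
Applying B3/S23 to generation 0 with these counts gives:
.#..
#...
.##.
....
....
which matches the target exactly.

Answer: #...
#.#.
.#..
...#
....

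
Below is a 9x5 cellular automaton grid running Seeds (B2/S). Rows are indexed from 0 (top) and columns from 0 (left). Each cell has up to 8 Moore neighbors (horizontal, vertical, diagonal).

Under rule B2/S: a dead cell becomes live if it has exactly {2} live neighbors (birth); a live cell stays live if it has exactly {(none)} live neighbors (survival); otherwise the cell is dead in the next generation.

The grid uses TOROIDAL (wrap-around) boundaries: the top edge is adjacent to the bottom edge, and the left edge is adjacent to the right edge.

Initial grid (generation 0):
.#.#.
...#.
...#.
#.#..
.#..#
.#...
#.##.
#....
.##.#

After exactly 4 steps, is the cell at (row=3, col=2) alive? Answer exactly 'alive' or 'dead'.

Simulating step by step:
Generation 0 (given above): 16 live cells
Generation 1: 2 live cells
.....
.....
.#...
.....
...#.
.....
.....
.....
.....
Generation 2: 1 live cells
.....
.....
.....
..#..
.....
.....
.....
.....
.....
Generation 3: 0 live cells
.....
.....
.....
.....
.....
.....
.....
.....
.....
Generation 4: 0 live cells
.....
.....
.....
.....
.....
.....
.....
.....
.....

Cell (3,2) at generation 4: 0 -> dead

Answer: dead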